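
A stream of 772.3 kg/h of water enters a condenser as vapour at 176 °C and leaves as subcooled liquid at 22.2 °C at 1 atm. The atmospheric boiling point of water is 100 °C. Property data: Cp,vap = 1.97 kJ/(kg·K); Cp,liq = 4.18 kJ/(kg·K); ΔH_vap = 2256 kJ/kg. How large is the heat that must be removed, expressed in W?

Q_c = 586000 W

vapour 176→100 °C: -149.72 kJ/kg
condensation at 100 °C: -2256 kJ/kg
liquid 100→22.2 °C: -325.2 kJ/kg
Δh = -149.72 + -2256 + -325.2 = -2730.9 kJ/kg
Q = ṁ·Δh = 772.3 kg/h × -2730.9 kJ/kg = -2.1091e+06 kJ/h
|Q| = 585.86 kW = 585860 W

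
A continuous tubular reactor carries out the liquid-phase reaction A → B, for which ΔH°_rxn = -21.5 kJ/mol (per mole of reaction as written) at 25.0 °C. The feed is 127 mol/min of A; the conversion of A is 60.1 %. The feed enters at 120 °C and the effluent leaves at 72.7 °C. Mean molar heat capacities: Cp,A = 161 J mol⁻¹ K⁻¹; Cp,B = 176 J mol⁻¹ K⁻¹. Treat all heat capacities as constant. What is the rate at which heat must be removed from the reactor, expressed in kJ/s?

Extent of reaction ξ = 0.601 × 127 = 76.327 mol/min
Reaction term: ξ·ΔH°_rxn = 76.327 × -21.5 = -1641 kJ/min
Sensible, feed 120→25 °C: -1942.5 kJ/min
Outlet flows (mol/min): A 50.673, B 76.327
Sensible, products 25→72.7 °C: 1029.9 kJ/min
Q = ΔH = -2553.6 kJ/min = -42.559 kW
Heat removed = 42.559 kJ/s

Q_out = 42.6 kJ/s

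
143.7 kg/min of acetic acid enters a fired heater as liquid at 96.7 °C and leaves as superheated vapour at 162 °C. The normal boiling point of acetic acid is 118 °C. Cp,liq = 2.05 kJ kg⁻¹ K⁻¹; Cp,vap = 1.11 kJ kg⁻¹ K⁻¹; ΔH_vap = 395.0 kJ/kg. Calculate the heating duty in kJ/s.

Q = 1170 kJ/s

liquid 96.7→118 °C: 43.665 kJ/kg
vaporisation at 118 °C: 395 kJ/kg
vapour 118→162 °C: 48.84 kJ/kg
Δh = 43.665 + 395 + 48.84 = 487.5 kJ/kg
Q = ṁ·Δh = 143.7 kg/min × 487.5 kJ/kg = 70054 kJ/min
|Q| = 1167.6 kW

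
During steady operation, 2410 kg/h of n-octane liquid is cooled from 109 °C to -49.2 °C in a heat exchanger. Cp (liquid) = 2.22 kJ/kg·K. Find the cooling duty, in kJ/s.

Q_c = 235 kJ/s

Q = ṁ·Cp·ΔT = 2410 × 2.22 × (-49.2 − 109) = -846400 kJ/h
Converting: 846400 / 3600 s = 235.11 kW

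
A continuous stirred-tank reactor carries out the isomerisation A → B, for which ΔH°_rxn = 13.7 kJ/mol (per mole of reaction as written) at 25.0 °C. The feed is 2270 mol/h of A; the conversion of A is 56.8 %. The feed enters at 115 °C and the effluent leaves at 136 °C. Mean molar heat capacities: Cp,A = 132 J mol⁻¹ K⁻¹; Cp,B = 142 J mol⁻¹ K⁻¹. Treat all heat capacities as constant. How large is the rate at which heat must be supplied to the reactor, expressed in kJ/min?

Extent of reaction ξ = 0.568 × 2270 = 1289.4 mol/h
Reaction term: ξ·ΔH°_rxn = 1289.4 × 13.7 = 17664 kJ/h
Sensible, feed 115→25 °C: -26968 kJ/h
Outlet flows (mol/h): A 980.64, B 1289.4
Sensible, products 25→136 °C: 34691 kJ/h
Q = ΔH = 25388 kJ/h = 7.0522 kW
Heat supplied = 423.13 kJ/min

Q_in = 423 kJ/min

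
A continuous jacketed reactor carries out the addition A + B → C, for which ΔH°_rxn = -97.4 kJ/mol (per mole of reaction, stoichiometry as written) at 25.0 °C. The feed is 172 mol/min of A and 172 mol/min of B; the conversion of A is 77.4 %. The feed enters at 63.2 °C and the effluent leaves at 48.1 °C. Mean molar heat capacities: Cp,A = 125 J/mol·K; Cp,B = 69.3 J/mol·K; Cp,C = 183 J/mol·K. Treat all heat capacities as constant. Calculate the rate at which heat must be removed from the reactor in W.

Q_out = 225000 W

Extent of reaction ξ = 0.774 × 172 = 133.13 mol/min
Reaction term: ξ·ΔH°_rxn = 133.13 × -97.4 = -12967 kJ/min
Sensible, feed 63.2→25 °C: -1276.6 kJ/min
Outlet flows (mol/min): A 38.872, B 38.872, C 133.13
Sensible, products 25→48.1 °C: 737.24 kJ/min
Q = ΔH = -13506 kJ/min = -225.1 kW
Heat removed = 225100 W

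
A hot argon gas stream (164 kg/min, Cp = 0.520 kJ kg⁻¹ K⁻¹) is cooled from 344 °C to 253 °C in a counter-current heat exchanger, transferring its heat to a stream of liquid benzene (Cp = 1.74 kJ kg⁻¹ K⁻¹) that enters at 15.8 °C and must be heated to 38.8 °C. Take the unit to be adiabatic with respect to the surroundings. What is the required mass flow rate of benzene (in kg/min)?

ṁ_c = 194 kg/min

Heat released by hot stream: Q = 164 × 0.520 × (344 − 253) = 7760.5 kJ/min
Energy balance on cold side (adiabatic exchanger): Q = ṁ_c·Cp_c·(T_c,out − T_c,in)
ṁ_c = 7760.5 / [1.74 × (38.8 − 15.8)] = 193.92 kg/min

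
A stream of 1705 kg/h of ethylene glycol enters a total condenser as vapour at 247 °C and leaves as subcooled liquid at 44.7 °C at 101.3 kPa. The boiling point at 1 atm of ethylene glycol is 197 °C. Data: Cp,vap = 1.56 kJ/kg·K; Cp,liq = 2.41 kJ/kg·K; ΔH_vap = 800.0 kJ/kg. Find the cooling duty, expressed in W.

Q_c = 590000 W

vapour 247→197 °C: -78 kJ/kg
condensation at 197 °C: -800 kJ/kg
liquid 197→44.7 °C: -367.04 kJ/kg
Δh = -78 + -800 + -367.04 = -1245 kJ/kg
Q = ṁ·Δh = 1705 kg/h × -1245 kJ/kg = -2.1228e+06 kJ/h
|Q| = 589.67 kW = 589670 W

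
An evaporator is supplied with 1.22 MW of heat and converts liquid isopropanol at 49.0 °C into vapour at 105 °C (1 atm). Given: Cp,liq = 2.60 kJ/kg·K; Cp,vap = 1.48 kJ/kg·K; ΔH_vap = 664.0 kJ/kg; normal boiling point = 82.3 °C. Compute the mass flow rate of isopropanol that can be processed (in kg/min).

Δh = 2.60×(82.3−49.0) + 664.0 + 1.48×(105−82.3) = 784.18 kJ/kg
Q = 1.22 MW = 1220 kJ/s = 73200 kJ/min
ṁ = Q/Δh = 73200 / 784.18 = 93.346 kg/min

ṁ = 93.3 kg/min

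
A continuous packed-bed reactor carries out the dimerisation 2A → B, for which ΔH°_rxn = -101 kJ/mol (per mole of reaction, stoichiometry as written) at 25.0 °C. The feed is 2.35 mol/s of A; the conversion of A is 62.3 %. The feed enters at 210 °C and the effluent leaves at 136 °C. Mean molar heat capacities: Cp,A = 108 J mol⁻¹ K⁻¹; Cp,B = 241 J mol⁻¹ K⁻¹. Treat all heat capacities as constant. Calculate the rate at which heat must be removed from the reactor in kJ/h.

Q_out = 326000 kJ/h

Extent of reaction ξ = 0.623 × 2.35 / 2 = 0.73203 mol/s
Reaction term: ξ·ΔH°_rxn = 0.73203 × -101 = -73.935 kJ/s
Sensible, feed 210→25 °C: -46.953 kJ/s
Outlet flows (mol/s): A 0.88595, B 0.73203
Sensible, products 25→136 °C: 30.203 kJ/s
Q = ΔH = -90.684 kJ/s = -90.684 kW
Heat removed = 326460 kJ/h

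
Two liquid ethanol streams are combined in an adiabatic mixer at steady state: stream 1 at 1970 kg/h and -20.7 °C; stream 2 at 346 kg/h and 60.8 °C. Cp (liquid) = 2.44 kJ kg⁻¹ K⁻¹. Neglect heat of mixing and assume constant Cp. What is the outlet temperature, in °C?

T_out = -8.52 °C

Adiabatic, steady state ⇒ Σ ṁᵢCp,ᵢ(T_out − Tᵢ) = 0
Σ ṁᵢCp,ᵢTᵢ = 1970×2.44×-20.7 + 346×2.44×60.8 = -48171
Σ ṁᵢCp,ᵢ = 1970×2.44 + 346×2.44 = 5651
T_out = -48171 / 5651 = -8.5243 °C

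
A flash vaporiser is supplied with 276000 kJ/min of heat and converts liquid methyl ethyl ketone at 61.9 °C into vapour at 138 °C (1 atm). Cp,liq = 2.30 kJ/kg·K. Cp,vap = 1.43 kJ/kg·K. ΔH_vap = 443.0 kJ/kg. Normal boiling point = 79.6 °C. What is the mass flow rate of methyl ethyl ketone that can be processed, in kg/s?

ṁ = 8.11 kg/s

Δh = 2.30×(79.6−61.9) + 443.0 + 1.43×(138−79.6) = 567.22 kJ/kg
Q = 276000 kJ/min = 4600 kJ/s = 4600 kJ/s
ṁ = Q/Δh = 4600 / 567.22 = 8.1097 kg/s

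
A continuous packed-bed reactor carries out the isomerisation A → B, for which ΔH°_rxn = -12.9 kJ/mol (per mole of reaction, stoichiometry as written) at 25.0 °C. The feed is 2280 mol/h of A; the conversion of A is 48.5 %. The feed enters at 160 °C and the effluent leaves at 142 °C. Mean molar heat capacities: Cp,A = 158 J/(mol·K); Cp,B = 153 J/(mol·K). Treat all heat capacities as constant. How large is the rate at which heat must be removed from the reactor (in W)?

Q_out = 5940 W

Extent of reaction ξ = 0.485 × 2280 = 1105.8 mol/h
Reaction term: ξ·ΔH°_rxn = 1105.8 × -12.9 = -14265 kJ/h
Sensible, feed 160→25 °C: -48632 kJ/h
Outlet flows (mol/h): A 1174.2, B 1105.8
Sensible, products 25→142 °C: 41501 kJ/h
Q = ΔH = -21396 kJ/h = -5.9433 kW
Heat removed = 5943.3 W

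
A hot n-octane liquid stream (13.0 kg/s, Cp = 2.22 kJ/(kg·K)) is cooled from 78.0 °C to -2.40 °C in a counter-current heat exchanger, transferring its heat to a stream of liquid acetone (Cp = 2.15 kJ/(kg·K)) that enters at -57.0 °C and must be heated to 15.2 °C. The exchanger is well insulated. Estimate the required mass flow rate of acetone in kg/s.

Heat released by hot stream: Q = 13.0 × 2.22 × (78.0 − -2.40) = 2320.3 kJ/s
Energy balance on cold side (adiabatic exchanger): Q = ṁ_c·Cp_c·(T_c,out − T_c,in)
ṁ_c = 2320.3 / [2.15 × (15.2 − -57.0)] = 14.948 kg/s

ṁ_c = 14.9 kg/s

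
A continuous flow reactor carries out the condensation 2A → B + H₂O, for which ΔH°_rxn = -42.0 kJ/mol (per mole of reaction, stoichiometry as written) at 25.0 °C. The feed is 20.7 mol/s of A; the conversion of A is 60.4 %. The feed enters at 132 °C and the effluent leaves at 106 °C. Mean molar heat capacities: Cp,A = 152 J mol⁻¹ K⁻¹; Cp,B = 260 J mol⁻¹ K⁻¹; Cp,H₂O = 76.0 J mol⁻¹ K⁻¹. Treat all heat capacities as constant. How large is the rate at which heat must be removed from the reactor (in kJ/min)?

Q_out = 19700 kJ/min

Extent of reaction ξ = 0.604 × 20.7 / 2 = 6.2514 mol/s
Reaction term: ξ·ΔH°_rxn = 6.2514 × -42.0 = -262.56 kJ/s
Sensible, feed 132→25 °C: -336.66 kJ/s
Outlet flows (mol/s): A 8.1972, B 6.2514, H₂O 6.2514
Sensible, products 25→106 °C: 271.06 kJ/s
Q = ΔH = -328.16 kJ/s = -328.16 kW
Heat removed = 19690 kJ/min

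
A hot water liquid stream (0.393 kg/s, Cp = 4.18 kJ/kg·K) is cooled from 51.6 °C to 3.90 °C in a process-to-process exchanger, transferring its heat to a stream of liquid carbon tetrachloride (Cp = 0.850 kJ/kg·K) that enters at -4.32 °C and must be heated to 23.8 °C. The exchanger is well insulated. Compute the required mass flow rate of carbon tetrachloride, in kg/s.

Heat released by hot stream: Q = 0.393 × 4.18 × (51.6 − 3.90) = 78.359 kJ/s
Energy balance on cold side (adiabatic exchanger): Q = ṁ_c·Cp_c·(T_c,out − T_c,in)
ṁ_c = 78.359 / [0.850 × (23.8 − -4.32)] = 3.2783 kg/s

ṁ_c = 3.28 kg/s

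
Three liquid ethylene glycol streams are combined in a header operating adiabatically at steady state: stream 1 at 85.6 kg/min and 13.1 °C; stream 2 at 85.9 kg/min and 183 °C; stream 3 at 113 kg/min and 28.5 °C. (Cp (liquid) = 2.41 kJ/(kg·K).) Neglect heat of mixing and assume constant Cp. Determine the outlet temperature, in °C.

T_out = 70.5 °C

Energy balance with Q = 0: Σ ṁᵢCp,ᵢ(T_out − Tᵢ) = 0
T_out = Σ ṁᵢCp,ᵢTᵢ / Σ ṁᵢCp,ᵢ
      = 48348 / 685.65 = 70.515 °C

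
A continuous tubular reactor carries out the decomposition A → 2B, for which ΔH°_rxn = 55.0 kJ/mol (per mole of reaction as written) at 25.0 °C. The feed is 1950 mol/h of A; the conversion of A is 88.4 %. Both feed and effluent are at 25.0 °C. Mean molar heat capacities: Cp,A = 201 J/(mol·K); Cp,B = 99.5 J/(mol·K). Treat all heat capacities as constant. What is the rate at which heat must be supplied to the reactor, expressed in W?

Q_in = 26300 W

Extent of reaction ξ = 0.884 × 1950 = 1723.8 mol/h
Reaction term: ξ·ΔH°_rxn = 1723.8 × 55.0 = 94809 kJ/h
Q = ΔH = 94809 kJ/h = 26.336 kW
Heat supplied = 26336 W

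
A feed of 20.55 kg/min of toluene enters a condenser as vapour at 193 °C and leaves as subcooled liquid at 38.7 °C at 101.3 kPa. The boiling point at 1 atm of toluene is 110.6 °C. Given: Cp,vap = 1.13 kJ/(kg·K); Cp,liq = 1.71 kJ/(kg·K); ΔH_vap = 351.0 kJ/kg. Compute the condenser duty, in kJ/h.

vapour 193→110.6 °C: -93.112 kJ/kg
condensation at 110.6 °C: -351 kJ/kg
liquid 110.6→38.7 °C: -122.95 kJ/kg
Δh = -93.112 + -351 + -122.95 = -567.06 kJ/kg
Q = ṁ·Δh = 20.55 kg/min × -567.06 kJ/kg = -11653 kJ/min
|Q| = 194.22 kW = 699190 kJ/h

Q_c = 699000 kJ/h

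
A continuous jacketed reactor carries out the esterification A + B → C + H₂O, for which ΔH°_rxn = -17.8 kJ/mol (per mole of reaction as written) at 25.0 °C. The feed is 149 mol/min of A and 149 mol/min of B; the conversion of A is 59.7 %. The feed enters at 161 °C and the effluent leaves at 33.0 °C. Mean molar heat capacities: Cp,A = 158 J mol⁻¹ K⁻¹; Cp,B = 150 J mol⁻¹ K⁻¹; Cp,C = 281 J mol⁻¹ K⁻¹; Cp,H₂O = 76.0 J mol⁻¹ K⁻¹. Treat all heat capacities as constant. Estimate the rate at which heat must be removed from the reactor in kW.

Extent of reaction ξ = 0.597 × 149 = 88.953 mol/min
Reaction term: ξ·ΔH°_rxn = 88.953 × -17.8 = -1583.4 kJ/min
Sensible, feed 161→25 °C: -6241.3 kJ/min
Outlet flows (mol/min): A 60.047, B 60.047, C 88.953, H₂O 88.953
Sensible, products 25→33.0 °C: 402.01 kJ/min
Q = ΔH = -7422.7 kJ/min = -123.71 kW
Heat removed = 123.71 kW

Q_out = 124 kW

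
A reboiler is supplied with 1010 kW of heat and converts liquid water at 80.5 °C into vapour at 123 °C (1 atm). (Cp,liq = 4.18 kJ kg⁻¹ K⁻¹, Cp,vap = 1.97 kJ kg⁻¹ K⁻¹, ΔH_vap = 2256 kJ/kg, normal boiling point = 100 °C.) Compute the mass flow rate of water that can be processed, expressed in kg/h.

Δh = 4.18×(100−80.5) + 2256 + 1.97×(123−100) = 2382.8 kJ/kg
Q = 1010 kW = 1010 kJ/s = 3.636e+06 kJ/h
ṁ = Q/Δh = 3.636e+06 / 2382.8 = 1525.9 kg/h

ṁ = 1530 kg/h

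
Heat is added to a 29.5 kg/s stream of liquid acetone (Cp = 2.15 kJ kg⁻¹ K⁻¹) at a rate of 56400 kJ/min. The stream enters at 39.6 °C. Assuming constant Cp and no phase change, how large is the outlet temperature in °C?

T_out = 54.4 °C

Q = 56400 kJ/min = 940 kJ/s
ΔT = Q/(ṁ·Cp) = 940/(29.5×2.15) = 14.821 K
T_out = 39.6 + 14.821 = 54.421 °C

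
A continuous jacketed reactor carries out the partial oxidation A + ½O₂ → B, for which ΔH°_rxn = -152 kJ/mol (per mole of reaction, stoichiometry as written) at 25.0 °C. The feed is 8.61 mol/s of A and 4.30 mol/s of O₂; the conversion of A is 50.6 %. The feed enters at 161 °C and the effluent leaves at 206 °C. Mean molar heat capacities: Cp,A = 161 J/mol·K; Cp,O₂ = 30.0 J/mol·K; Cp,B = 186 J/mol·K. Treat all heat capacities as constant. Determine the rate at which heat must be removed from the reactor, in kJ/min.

Extent of reaction ξ = 0.506 × 8.61 = 4.3567 mol/s
Reaction term: ξ·ΔH°_rxn = 4.3567 × -152 = -662.21 kJ/s
Sensible, feed 161→25 °C: -206.07 kJ/s
Outlet flows (mol/s): A 4.2533, O₂ 2.1217, B 4.3567
Sensible, products 25→206 °C: 282.14 kJ/s
Q = ΔH = -586.14 kJ/s = -586.14 kW
Heat removed = 35169 kJ/min

Q_out = 35200 kJ/min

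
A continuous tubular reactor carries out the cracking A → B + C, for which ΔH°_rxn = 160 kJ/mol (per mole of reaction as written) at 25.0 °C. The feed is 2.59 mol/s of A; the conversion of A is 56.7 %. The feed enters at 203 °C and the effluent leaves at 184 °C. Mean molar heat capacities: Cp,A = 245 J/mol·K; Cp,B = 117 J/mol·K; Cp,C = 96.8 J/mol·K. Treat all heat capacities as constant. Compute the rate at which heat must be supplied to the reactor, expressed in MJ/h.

Q_in = 776 MJ/h

Extent of reaction ξ = 0.567 × 2.59 = 1.4685 mol/s
Reaction term: ξ·ΔH°_rxn = 1.4685 × 160 = 234.96 kJ/s
Sensible, feed 203→25 °C: -112.95 kJ/s
Outlet flows (mol/s): A 1.1215, B 1.4685, C 1.4685
Sensible, products 25→184 °C: 93.608 kJ/s
Q = ΔH = 215.62 kJ/s = 215.62 kW
Heat supplied = 776.24 MJ/h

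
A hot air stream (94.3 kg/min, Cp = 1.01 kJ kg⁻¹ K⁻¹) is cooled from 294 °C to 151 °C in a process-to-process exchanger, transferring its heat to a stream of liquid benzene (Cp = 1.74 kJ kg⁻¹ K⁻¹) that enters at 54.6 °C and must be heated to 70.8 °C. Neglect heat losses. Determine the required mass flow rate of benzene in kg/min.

ṁ_c = 483 kg/min

Heat released by hot stream: Q = 94.3 × 1.01 × (294 − 151) = 13620 kJ/min
Energy balance on cold side (adiabatic exchanger): Q = ṁ_c·Cp_c·(T_c,out − T_c,in)
ṁ_c = 13620 / [1.74 × (70.8 − 54.6)] = 483.18 kg/min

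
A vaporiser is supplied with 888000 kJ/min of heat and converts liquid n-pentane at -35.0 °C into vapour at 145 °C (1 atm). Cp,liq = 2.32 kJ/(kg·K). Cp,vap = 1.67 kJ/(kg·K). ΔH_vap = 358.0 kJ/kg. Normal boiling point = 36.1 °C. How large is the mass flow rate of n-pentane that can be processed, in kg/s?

ṁ = 21.0 kg/s

Δh = 2.32×(36.1−-35.0) + 358.0 + 1.67×(145−36.1) = 704.82 kJ/kg
Q = 888000 kJ/min = 14800 kJ/s = 14800 kJ/s
ṁ = Q/Δh = 14800 / 704.82 = 20.998 kg/s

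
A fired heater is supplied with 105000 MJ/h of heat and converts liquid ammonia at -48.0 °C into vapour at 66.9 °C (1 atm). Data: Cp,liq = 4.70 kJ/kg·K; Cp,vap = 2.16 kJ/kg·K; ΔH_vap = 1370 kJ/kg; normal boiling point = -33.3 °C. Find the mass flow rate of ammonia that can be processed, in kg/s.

ṁ = 17.6 kg/s

Δh = 4.70×(-33.3−-48.0) + 1370 + 2.16×(66.9−-33.3) = 1655.5 kJ/kg
Q = 105000 MJ/h = 29167 kJ/s = 29167 kJ/s
ṁ = Q/Δh = 29167 / 1655.5 = 17.618 kg/s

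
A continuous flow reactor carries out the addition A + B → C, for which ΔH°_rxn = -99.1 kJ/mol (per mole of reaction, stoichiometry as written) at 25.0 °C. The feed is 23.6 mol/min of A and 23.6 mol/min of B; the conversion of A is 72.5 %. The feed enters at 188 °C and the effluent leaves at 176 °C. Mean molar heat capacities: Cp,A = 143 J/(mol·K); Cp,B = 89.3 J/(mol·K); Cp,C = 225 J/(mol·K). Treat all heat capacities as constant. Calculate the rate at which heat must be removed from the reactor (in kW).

Q_out = 29.7 kW

Extent of reaction ξ = 0.725 × 23.6 = 17.11 mol/min
Reaction term: ξ·ΔH°_rxn = 17.11 × -99.1 = -1695.6 kJ/min
Sensible, feed 188→25 °C: -893.61 kJ/min
Outlet flows (mol/min): A 6.49, B 6.49, C 17.11
Sensible, products 25→176 °C: 808.96 kJ/min
Q = ΔH = -1780.2 kJ/min = -29.671 kW
Heat removed = 29.671 kW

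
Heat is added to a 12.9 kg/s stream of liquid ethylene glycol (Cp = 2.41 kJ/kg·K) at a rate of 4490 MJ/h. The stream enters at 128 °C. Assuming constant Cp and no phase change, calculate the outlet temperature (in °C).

Q = 4490 MJ/h = 1247.2 kJ/s
ΔT = Q/(ṁ·Cp) = 1247.2/(12.9×2.41) = 40.118 K
T_out = 128 + 40.118 = 168.12 °C

T_out = 168 °C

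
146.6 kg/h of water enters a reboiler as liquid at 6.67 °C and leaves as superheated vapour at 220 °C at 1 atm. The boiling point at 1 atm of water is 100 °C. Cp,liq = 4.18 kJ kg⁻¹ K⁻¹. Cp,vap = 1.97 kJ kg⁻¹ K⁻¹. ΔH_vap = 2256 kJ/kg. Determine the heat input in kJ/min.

liquid 6.67→100 °C: 390.12 kJ/kg
vaporisation at 100 °C: 2256 kJ/kg
vapour 100→220 °C: 236.4 kJ/kg
Δh = 390.12 + 2256 + 236.4 = 2882.5 kJ/kg
Q = ṁ·Δh = 146.6 kg/h × 2882.5 kJ/kg = 422580 kJ/h
|Q| = 117.38 kW = 7043 kJ/min

Q = 7040 kJ/min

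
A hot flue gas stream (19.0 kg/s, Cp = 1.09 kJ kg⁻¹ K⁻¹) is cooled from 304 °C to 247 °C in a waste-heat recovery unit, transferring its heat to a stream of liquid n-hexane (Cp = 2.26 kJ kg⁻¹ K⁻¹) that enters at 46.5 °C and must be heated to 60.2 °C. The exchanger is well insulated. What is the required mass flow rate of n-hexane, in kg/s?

Heat released by hot stream: Q = 19.0 × 1.09 × (304 − 247) = 1180.5 kJ/s
Energy balance on cold side (adiabatic exchanger): Q = ṁ_c·Cp_c·(T_c,out − T_c,in)
ṁ_c = 1180.5 / [2.26 × (60.2 − 46.5)] = 38.126 kg/s

ṁ_c = 38.1 kg/s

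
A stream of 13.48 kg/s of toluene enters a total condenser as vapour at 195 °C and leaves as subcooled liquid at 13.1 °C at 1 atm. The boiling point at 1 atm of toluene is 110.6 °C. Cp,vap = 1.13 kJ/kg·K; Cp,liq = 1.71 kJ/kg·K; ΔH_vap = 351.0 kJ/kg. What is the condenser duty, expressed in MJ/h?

Q_c = 29800 MJ/h

vapour 195→110.6 °C: -95.372 kJ/kg
condensation at 110.6 °C: -351 kJ/kg
liquid 110.6→13.1 °C: -166.72 kJ/kg
Δh = -95.372 + -351 + -166.72 = -613.1 kJ/kg
Q = ṁ·Δh = 13.48 kg/s × -613.1 kJ/kg = -8264.5 kJ/s
|Q| = 8264.5 kW = 29752 MJ/h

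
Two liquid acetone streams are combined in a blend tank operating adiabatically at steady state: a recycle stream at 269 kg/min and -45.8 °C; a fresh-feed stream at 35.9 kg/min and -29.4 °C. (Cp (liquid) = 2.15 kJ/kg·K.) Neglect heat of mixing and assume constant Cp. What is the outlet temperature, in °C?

T_out = -43.9 °C

Adiabatic, steady state ⇒ Σ ṁᵢCp,ᵢ(T_out − Tᵢ) = 0
Σ ṁᵢCp,ᵢTᵢ = 269×2.15×-45.8 + 35.9×2.15×-29.4 = -28758
Σ ṁᵢCp,ᵢ = 269×2.15 + 35.9×2.15 = 655.53
T_out = -28758 / 655.53 = -43.869 °C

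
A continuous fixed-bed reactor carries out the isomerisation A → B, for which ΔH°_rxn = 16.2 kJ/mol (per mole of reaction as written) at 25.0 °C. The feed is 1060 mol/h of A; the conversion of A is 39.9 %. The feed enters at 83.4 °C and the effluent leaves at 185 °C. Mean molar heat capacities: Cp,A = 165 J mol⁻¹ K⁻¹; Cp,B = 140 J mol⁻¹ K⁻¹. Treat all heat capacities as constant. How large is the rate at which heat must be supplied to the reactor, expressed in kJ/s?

Q_in = 6.37 kJ/s

Extent of reaction ξ = 0.399 × 1060 = 422.94 mol/h
Reaction term: ξ·ΔH°_rxn = 422.94 × 16.2 = 6851.6 kJ/h
Sensible, feed 83.4→25 °C: -10214 kJ/h
Outlet flows (mol/h): A 637.06, B 422.94
Sensible, products 25→185 °C: 26292 kJ/h
Q = ΔH = 22930 kJ/h = 6.3694 kW
Heat supplied = 6.3694 kJ/s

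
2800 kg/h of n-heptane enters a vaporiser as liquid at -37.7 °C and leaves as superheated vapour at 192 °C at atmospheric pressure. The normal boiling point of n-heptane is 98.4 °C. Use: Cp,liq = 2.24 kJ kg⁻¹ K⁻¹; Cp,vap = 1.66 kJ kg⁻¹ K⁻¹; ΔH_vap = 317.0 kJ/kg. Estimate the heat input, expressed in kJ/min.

Q = 36300 kJ/min

liquid -37.7→98.4 °C: 304.86 kJ/kg
vaporisation at 98.4 °C: 317 kJ/kg
vapour 98.4→192 °C: 155.38 kJ/kg
Δh = 304.86 + 317 + 155.38 = 777.24 kJ/kg
Q = ṁ·Δh = 2800 kg/h × 777.24 kJ/kg = 2.1763e+06 kJ/h
|Q| = 604.52 kW = 36271 kJ/min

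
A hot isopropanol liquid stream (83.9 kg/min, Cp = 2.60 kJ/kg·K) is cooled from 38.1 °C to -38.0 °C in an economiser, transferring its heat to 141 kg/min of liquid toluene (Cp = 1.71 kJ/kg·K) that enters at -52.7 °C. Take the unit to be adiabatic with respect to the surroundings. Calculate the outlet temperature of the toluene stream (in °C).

Heat released by hot stream: Q = 83.9 × 2.60 × (38.1 − -38.0) = 16600 kJ/min
Energy balance on cold side (adiabatic exchanger): Q = ṁ_c·Cp_c·(T_c,out − T_c,in)
T_c,out = -52.7 + 16600/(141 × 1.71) = 16.15 °C

T_c,out = 16.2 °C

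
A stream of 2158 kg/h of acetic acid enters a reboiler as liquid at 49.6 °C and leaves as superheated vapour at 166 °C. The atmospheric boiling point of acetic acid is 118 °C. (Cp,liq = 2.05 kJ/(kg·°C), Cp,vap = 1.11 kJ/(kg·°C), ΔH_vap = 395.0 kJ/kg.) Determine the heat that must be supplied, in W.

liquid 49.6→118 °C: 140.22 kJ/kg
vaporisation at 118 °C: 395 kJ/kg
vapour 118→166 °C: 53.28 kJ/kg
Δh = 140.22 + 395 + 53.28 = 588.5 kJ/kg
Q = ṁ·Δh = 2158 kg/h × 588.5 kJ/kg = 1.27e+06 kJ/h
|Q| = 352.77 kW = 352770 W

Q = 353000 W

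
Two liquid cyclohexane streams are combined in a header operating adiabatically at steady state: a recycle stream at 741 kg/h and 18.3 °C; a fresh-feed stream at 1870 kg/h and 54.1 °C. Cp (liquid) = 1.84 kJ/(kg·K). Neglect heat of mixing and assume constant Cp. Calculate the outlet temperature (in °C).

T_out = 43.9 °C

No heat crosses the boundary, so H_out = H_in.
Σ ṁᵢCp,ᵢTᵢ = 741×1.84×18.3 + 1870×1.84×54.1 = 211100
Σ ṁᵢCp,ᵢ = 741×1.84 + 1870×1.84 = 4804.2
T_out = 211100 / 4804.2 = 43.94 °C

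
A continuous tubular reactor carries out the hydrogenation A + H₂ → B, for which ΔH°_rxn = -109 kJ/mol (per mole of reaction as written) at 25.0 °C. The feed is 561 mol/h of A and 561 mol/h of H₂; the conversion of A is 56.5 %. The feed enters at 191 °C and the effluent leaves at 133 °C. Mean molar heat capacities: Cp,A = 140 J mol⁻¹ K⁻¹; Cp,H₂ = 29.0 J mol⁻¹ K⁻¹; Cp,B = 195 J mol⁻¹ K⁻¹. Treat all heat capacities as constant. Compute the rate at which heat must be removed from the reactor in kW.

Q_out = 10.9 kW

Extent of reaction ξ = 0.565 × 561 = 316.96 mol/h
Reaction term: ξ·ΔH°_rxn = 316.96 × -109 = -34549 kJ/h
Sensible, feed 191→25 °C: -15738 kJ/h
Outlet flows (mol/h): A 244.04, H₂ 244.04, B 316.96
Sensible, products 25→133 °C: 11129 kJ/h
Q = ΔH = -39158 kJ/h = -10.877 kW
Heat removed = 10.877 kW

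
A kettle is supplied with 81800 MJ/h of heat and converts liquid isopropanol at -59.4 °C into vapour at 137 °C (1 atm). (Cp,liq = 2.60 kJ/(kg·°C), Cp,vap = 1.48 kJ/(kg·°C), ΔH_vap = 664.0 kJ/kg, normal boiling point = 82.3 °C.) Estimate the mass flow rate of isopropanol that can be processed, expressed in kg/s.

Δh = 2.60×(82.3−-59.4) + 664.0 + 1.48×(137−82.3) = 1113.4 kJ/kg
Q = 81800 MJ/h = 22722 kJ/s = 22722 kJ/s
ṁ = Q/Δh = 22722 / 1113.4 = 20.408 kg/s

ṁ = 20.4 kg/s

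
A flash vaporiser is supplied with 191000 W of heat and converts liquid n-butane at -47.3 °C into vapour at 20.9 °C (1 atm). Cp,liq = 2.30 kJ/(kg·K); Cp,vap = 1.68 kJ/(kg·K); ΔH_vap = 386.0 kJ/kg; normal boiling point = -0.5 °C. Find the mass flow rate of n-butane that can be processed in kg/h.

ṁ = 1300 kg/h

Δh = 2.30×(-0.5−-47.3) + 386.0 + 1.68×(20.9−-0.5) = 529.59 kJ/kg
Q = 191000 W = 191 kJ/s = 687600 kJ/h
ṁ = Q/Δh = 687600 / 529.59 = 1298.4 kg/h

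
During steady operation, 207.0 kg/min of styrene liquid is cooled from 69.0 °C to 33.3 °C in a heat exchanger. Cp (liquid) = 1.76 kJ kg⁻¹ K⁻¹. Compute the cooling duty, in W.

Q_c = 217000 W

Q = ṁ·Cp·ΔT = 207.0 × 1.76 × (33.3 − 69.0) = -13006 kJ/min
Converting: 13006 / 60 s = 216.77 kW
Cooling duty = 216770 W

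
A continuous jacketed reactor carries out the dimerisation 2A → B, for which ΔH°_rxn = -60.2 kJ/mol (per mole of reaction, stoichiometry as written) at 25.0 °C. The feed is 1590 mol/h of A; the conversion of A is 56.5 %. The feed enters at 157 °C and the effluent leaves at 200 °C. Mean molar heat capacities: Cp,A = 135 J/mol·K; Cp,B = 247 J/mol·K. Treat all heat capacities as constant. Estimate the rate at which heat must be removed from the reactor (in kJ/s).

Q_out = 5.45 kJ/s

Extent of reaction ξ = 0.565 × 1590 / 2 = 449.17 mol/h
Reaction term: ξ·ΔH°_rxn = 449.17 × -60.2 = -27040 kJ/h
Sensible, feed 157→25 °C: -28334 kJ/h
Outlet flows (mol/h): A 691.65, B 449.17
Sensible, products 25→200 °C: 35756 kJ/h
Q = ΔH = -19618 kJ/h = -5.4495 kW
Heat removed = 5.4495 kJ/s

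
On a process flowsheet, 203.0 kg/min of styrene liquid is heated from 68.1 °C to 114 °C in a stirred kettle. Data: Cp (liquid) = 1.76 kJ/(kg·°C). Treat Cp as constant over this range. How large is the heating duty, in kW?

Q = 273 kW

Q = ṁ·Cp·ΔT = 203.0 × 1.76 × (114 − 68.1) = 16399 kJ/min
Converting: 16399 / 60 s = 273.32 kW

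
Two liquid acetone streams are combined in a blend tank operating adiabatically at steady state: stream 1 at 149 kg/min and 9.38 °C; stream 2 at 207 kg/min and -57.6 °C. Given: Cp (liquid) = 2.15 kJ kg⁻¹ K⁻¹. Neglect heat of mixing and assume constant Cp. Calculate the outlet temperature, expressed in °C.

Energy balance with Q = 0: Σ ṁᵢCp,ᵢ(T_out − Tᵢ) = 0
Σ ṁᵢCp,ᵢTᵢ = 149×2.15×9.38 + 207×2.15×-57.6 = -22630
Σ ṁᵢCp,ᵢ = 149×2.15 + 207×2.15 = 765.4
T_out = -22630 / 765.4 = -29.566 °C

T_out = -29.6 °C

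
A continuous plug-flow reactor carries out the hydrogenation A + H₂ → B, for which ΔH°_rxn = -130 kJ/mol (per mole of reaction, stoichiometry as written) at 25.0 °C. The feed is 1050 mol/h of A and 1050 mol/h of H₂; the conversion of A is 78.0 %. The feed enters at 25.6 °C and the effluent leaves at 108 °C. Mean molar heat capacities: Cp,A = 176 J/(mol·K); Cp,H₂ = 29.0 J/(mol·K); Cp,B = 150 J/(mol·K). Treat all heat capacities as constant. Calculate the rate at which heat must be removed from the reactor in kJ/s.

Extent of reaction ξ = 0.780 × 1050 = 819 mol/h
Reaction term: ξ·ΔH°_rxn = 819 × -130 = -106470 kJ/h
Sensible, feed 25.6→25 °C: -129.15 kJ/h
Outlet flows (mol/h): A 231, H₂ 231, B 819
Sensible, products 25→108 °C: 14127 kJ/h
Q = ΔH = -92472 kJ/h = -25.687 kW
Heat removed = 25.687 kJ/s

Q_out = 25.7 kJ/s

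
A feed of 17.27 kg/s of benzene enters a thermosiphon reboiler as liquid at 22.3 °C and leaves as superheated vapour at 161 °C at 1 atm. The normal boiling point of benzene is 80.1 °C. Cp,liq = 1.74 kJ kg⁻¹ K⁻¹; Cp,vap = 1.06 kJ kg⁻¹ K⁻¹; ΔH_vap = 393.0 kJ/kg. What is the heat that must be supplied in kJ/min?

Q = 600000 kJ/min

liquid 22.3→80.1 °C: 100.57 kJ/kg
vaporisation at 80.1 °C: 393 kJ/kg
vapour 80.1→161 °C: 85.754 kJ/kg
Δh = 100.57 + 393 + 85.754 = 579.33 kJ/kg
Q = ṁ·Δh = 17.27 kg/s × 579.33 kJ/kg = 10005 kJ/s
|Q| = 10005 kW = 600300 kJ/min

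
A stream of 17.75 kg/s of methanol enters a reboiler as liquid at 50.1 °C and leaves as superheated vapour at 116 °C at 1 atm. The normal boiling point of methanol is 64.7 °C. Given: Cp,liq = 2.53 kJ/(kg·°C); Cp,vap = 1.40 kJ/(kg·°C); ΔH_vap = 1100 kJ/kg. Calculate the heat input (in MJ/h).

liquid 50.1→64.7 °C: 36.938 kJ/kg
vaporisation at 64.7 °C: 1100 kJ/kg
vapour 64.7→116 °C: 71.82 kJ/kg
Δh = 36.938 + 1100 + 71.82 = 1208.8 kJ/kg
Q = ṁ·Δh = 17.75 kg/s × 1208.8 kJ/kg = 21455 kJ/s
|Q| = 21455 kW = 77240 MJ/h

Q = 77200 MJ/h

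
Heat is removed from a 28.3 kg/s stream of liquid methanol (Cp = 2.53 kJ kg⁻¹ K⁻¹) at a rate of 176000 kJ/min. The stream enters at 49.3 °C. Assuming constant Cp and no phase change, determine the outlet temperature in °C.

Q = 176000 kJ/min = 2933.3 kJ/s
ΔT = Q/(ṁ·Cp) = 2933.3/(28.3×2.53) = 40.969 K
T_out = 49.3 − 40.969 = 8.3311 °C

T_out = 8.33 °C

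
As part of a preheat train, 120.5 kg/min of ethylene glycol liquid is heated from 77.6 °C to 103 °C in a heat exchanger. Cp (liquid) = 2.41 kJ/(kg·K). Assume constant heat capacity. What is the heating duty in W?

Q = ṁ·Cp·ΔT = 120.5 × 2.41 × (103 − 77.6) = 7376.3 kJ/min
Converting: 7376.3 / 60 s = 122.94 kW
Heating duty = 122940 W

Q = 123000 W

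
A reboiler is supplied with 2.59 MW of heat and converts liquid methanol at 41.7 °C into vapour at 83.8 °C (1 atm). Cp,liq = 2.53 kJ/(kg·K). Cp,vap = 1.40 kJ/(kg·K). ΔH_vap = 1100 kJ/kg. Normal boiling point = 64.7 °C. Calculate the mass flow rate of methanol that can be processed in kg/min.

ṁ = 131 kg/min

Δh = 2.53×(64.7−41.7) + 1100 + 1.40×(83.8−64.7) = 1184.9 kJ/kg
Q = 2.59 MW = 2590 kJ/s = 155400 kJ/min
ṁ = Q/Δh = 155400 / 1184.9 = 131.15 kg/min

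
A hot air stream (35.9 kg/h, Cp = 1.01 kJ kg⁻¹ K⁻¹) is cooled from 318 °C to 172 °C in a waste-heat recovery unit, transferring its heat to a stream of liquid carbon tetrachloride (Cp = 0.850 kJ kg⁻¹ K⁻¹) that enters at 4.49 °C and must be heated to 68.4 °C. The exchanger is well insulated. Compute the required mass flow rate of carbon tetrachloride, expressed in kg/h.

Heat released by hot stream: Q = 35.9 × 1.01 × (318 − 172) = 5293.8 kJ/h
Energy balance on cold side (adiabatic exchanger): Q = ṁ_c·Cp_c·(T_c,out − T_c,in)
ṁ_c = 5293.8 / [0.850 × (68.4 − 4.49)] = 97.45 kg/h

ṁ_c = 97.4 kg/h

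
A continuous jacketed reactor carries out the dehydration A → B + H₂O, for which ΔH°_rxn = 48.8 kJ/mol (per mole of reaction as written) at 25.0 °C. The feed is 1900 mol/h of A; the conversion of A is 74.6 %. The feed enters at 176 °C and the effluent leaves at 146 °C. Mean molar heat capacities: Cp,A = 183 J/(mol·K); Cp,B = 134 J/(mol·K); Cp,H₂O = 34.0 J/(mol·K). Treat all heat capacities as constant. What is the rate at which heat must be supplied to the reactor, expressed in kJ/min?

Extent of reaction ξ = 0.746 × 1900 = 1417.4 mol/h
Reaction term: ξ·ΔH°_rxn = 1417.4 × 48.8 = 69169 kJ/h
Sensible, feed 176→25 °C: -52503 kJ/h
Outlet flows (mol/h): A 482.6, B 1417.4, H₂O 1417.4
Sensible, products 25→146 °C: 39499 kJ/h
Q = ΔH = 56166 kJ/h = 15.602 kW
Heat supplied = 936.09 kJ/min

Q_in = 936 kJ/min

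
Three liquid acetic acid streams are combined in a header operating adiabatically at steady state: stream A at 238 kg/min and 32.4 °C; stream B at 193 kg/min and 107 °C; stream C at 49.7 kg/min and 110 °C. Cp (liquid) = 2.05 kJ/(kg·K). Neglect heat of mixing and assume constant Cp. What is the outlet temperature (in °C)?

T_out = 70.4 °C

No heat crosses the boundary, so H_out = H_in.
Σ ṁᵢCp,ᵢTᵢ = 238×2.05×32.4 + 193×2.05×107 + 49.7×2.05×110 = 69350
Σ ṁᵢCp,ᵢ = 238×2.05 + 193×2.05 + 49.7×2.05 = 985.43
T_out = 69350 / 985.43 = 70.375 °C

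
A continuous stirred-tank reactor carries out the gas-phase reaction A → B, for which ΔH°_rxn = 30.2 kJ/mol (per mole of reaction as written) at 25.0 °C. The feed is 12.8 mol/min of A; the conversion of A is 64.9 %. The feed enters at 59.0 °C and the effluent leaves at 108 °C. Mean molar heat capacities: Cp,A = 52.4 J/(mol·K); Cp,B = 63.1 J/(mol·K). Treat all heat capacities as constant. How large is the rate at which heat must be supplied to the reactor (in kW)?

Q_in = 4.85 kW

Extent of reaction ξ = 0.649 × 12.8 = 8.3072 mol/min
Reaction term: ξ·ΔH°_rxn = 8.3072 × 30.2 = 250.88 kJ/min
Sensible, feed 59.0→25 °C: -22.804 kJ/min
Outlet flows (mol/min): A 4.4928, B 8.3072
Sensible, products 25→108 °C: 63.047 kJ/min
Q = ΔH = 291.12 kJ/min = 4.852 kW
Heat supplied = 4.852 kW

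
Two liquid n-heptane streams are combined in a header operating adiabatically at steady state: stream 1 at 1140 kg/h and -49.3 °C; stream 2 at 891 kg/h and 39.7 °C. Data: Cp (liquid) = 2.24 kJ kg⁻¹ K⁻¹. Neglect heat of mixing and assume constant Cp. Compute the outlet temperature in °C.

No heat crosses the boundary, so H_out = H_in.
Σ ṁᵢCp,ᵢTᵢ = 1140×2.24×-49.3 + 891×2.24×39.7 = -46658
Σ ṁᵢCp,ᵢ = 1140×2.24 + 891×2.24 = 4549.4
T_out = -46658 / 4549.4 = -10.256 °C

T_out = -10.3 °C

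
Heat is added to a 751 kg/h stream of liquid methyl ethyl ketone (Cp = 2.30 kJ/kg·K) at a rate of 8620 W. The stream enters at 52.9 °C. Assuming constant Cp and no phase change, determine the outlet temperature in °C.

Q = 8620 W = 31032 kJ/h
ΔT = Q/(ṁ·Cp) = 31032/(751×2.30) = 17.966 K
T_out = 52.9 + 17.966 = 70.866 °C

T_out = 70.9 °C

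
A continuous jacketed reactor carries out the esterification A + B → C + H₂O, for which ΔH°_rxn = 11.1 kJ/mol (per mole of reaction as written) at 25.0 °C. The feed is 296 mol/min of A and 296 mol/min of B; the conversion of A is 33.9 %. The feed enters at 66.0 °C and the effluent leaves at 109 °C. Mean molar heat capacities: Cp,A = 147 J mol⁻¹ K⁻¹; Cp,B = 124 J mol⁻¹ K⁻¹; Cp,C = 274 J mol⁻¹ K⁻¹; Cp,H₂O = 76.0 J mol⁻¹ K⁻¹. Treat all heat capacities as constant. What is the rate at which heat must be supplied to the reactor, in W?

Extent of reaction ξ = 0.339 × 296 = 100.34 mol/min
Reaction term: ξ·ΔH°_rxn = 100.34 × 11.1 = 1113.8 kJ/min
Sensible, feed 66.0→25 °C: -3288.9 kJ/min
Outlet flows (mol/min): A 195.66, B 195.66, C 100.34, H₂O 100.34
Sensible, products 25→109 °C: 7404 kJ/min
Q = ΔH = 5229 kJ/min = 87.15 kW
Heat supplied = 87150 W

Q_in = 87100 W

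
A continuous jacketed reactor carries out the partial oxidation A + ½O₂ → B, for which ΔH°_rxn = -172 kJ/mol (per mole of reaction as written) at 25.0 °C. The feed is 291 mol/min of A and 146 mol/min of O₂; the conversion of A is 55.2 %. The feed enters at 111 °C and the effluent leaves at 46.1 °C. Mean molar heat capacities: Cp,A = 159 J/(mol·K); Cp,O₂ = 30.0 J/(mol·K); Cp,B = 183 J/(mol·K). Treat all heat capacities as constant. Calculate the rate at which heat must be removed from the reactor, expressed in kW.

Q_out = 515 kW

Extent of reaction ξ = 0.552 × 291 = 160.63 mol/min
Reaction term: ξ·ΔH°_rxn = 160.63 × -172 = -27629 kJ/min
Sensible, feed 111→25 °C: -4355.8 kJ/min
Outlet flows (mol/min): A 130.37, O₂ 65.684, B 160.63
Sensible, products 25→46.1 °C: 1099.2 kJ/min
Q = ΔH = -30885 kJ/min = -514.76 kW
Heat removed = 514.76 kW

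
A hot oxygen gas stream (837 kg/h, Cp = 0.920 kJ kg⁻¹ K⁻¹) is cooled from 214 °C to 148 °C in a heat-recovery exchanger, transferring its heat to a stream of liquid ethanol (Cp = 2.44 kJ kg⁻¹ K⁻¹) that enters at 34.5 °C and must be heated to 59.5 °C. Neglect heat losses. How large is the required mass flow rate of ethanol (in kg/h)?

ṁ_c = 833 kg/h

Heat released by hot stream: Q = 837 × 0.920 × (214 − 148) = 50823 kJ/h
Energy balance on cold side (adiabatic exchanger): Q = ṁ_c·Cp_c·(T_c,out − T_c,in)
ṁ_c = 50823 / [2.44 × (59.5 − 34.5)] = 833.16 kg/h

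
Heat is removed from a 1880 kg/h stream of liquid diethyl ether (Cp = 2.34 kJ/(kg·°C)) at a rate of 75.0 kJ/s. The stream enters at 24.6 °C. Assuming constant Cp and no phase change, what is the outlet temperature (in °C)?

Q = 75.0 kJ/s = 270000 kJ/h
ΔT = Q/(ṁ·Cp) = 270000/(1880×2.34) = 61.375 K
T_out = 24.6 − 61.375 = -36.775 °C

T_out = -36.8 °C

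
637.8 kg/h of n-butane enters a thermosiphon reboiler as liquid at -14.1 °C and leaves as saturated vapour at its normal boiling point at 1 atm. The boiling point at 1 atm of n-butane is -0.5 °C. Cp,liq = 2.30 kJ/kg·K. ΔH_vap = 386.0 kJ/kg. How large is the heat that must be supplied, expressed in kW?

liquid -14.1→-0.5 °C: 31.28 kJ/kg
vaporisation at -0.5 °C: 386 kJ/kg
Δh = 31.28 + 386 = 417.28 kJ/kg
Q = ṁ·Δh = 637.8 kg/h × 417.28 kJ/kg = 266140 kJ/h
|Q| = 73.928 kW

Q = 73.9 kW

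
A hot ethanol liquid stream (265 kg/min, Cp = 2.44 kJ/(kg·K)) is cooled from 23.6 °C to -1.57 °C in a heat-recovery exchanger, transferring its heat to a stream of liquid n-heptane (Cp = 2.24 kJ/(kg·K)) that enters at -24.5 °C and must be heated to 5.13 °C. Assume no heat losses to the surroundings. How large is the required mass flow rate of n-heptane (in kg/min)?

Heat released by hot stream: Q = 265 × 2.44 × (23.6 − -1.57) = 16275 kJ/min
Energy balance on cold side (adiabatic exchanger): Q = ṁ_c·Cp_c·(T_c,out − T_c,in)
ṁ_c = 16275 / [2.24 × (5.13 − -24.5)] = 245.21 kg/min

ṁ_c = 245 kg/min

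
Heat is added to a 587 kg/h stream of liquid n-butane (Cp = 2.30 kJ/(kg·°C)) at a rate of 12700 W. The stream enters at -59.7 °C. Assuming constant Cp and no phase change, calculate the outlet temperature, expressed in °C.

T_out = -25.8 °C

Q = 12700 W = 45720 kJ/h
ΔT = Q/(ṁ·Cp) = 45720/(587×2.30) = 33.864 K
T_out = -59.7 + 33.864 = -25.836 °C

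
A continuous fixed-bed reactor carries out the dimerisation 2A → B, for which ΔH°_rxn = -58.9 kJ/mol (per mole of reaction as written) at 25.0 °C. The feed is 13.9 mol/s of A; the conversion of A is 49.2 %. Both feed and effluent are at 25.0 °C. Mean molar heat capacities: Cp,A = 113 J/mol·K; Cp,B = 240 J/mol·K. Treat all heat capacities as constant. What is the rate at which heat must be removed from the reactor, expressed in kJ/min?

Q_out = 12100 kJ/min

Extent of reaction ξ = 0.492 × 13.9 / 2 = 3.4194 mol/s
Reaction term: ξ·ΔH°_rxn = 3.4194 × -58.9 = -201.4 kJ/s
Q = ΔH = -201.4 kJ/s = -201.4 kW
Heat removed = 12084 kJ/min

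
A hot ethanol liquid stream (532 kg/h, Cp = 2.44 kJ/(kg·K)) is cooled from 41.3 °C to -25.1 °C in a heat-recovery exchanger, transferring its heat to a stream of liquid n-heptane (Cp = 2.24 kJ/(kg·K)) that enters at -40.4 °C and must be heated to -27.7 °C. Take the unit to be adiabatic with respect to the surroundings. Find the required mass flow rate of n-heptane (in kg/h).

ṁ_c = 3030 kg/h

Heat released by hot stream: Q = 532 × 2.44 × (41.3 − -25.1) = 86193 kJ/h
Energy balance on cold side (adiabatic exchanger): Q = ṁ_c·Cp_c·(T_c,out − T_c,in)
ṁ_c = 86193 / [2.24 × (-27.7 − -40.4)] = 3029.8 kg/h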